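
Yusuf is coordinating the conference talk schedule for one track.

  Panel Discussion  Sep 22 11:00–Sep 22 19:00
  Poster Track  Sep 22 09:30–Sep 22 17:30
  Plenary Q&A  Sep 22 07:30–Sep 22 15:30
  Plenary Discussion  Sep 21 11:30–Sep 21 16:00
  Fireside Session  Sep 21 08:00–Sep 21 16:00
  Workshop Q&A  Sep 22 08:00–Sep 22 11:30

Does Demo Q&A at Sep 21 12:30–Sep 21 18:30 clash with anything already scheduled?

Yes — it overlaps Fireside Session, Plenary Discussion

Fireside Session: starts Sep 21 08:00 before Demo Q&A ends Sep 21 18:30, and ends Sep 21 16:00 after Demo Q&A starts Sep 21 12:30 → overlap.
Plenary Discussion: starts Sep 21 11:30 before Demo Q&A ends Sep 21 18:30, and ends Sep 21 16:00 after Demo Q&A starts Sep 21 12:30 → overlap.
Plenary Q&A: starts Sep 22 07:30 at or after Demo Q&A ends Sep 21 18:30 → clear.
Workshop Q&A: starts Sep 22 08:00 at or after Demo Q&A ends Sep 21 18:30 → clear.
Poster Track: starts Sep 22 09:30 at or after Demo Q&A ends Sep 21 18:30 → clear.
Panel Discussion: starts Sep 22 11:00 at or after Demo Q&A ends Sep 21 18:30 → clear.
Demo Q&A overlaps Fireside Session, Plenary Discussion.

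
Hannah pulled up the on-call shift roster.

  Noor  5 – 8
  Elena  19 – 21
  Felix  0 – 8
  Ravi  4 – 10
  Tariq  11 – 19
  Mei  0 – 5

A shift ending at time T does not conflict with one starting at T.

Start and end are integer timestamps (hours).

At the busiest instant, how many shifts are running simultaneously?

3

Sort all start/end points and keep a running count:
0 start Felix → 1
0 start Mei → 2
4 start Ravi → 3
5 end Mei → 2
5 start Noor → 3
8 end Felix → 2
8 end Noor → 1
10 end Ravi → 0
11 start Tariq → 1
19 end Tariq → 0
19 start Elena → 1
21 end Elena → 0
Peak is 3, at 4 (Felix, Mei, Ravi).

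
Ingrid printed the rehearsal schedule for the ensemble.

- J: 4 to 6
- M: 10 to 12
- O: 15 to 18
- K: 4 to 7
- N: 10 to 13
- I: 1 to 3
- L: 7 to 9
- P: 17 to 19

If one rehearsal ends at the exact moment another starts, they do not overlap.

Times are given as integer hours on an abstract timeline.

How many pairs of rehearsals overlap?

3

Sorted by start: I, J, K, L, M, N, O, P.
J starts after I ends; I is clear from here.
K starts before J ends → J and K overlap.
L starts after J ends; J is clear from here.
L starts exactly when K ends (back-to-back, no overlap); K is clear from here.
M starts after L ends; L is clear from here.
N starts before M ends → M and N overlap.
O starts after M ends; M is clear from here.
O starts after N ends; N is clear from here.
P starts before O ends → O and P overlap.
Overlapping pairs: J & K, M & N, O & P — 3 in total.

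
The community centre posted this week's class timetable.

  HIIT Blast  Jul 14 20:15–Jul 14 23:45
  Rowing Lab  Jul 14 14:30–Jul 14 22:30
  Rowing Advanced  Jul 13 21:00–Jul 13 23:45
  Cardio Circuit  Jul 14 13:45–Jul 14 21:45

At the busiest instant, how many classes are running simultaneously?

Walk through starts and ends in time order (an end at T is processed before a start at T):
Jul 13 21:00 start Rowing Advanced → 1
Jul 13 23:45 end Rowing Advanced → 0
Jul 14 13:45 start Cardio Circuit → 1
Jul 14 14:30 start Rowing Lab → 2
Jul 14 20:15 start HIIT Blast → 3
Jul 14 21:45 end Cardio Circuit → 2
Jul 14 22:30 end Rowing Lab → 1
Jul 14 23:45 end HIIT Blast → 0
Peak is 3, at Jul 14 20:15 (Cardio Circuit, HIIT Blast, Rowing Lab).

3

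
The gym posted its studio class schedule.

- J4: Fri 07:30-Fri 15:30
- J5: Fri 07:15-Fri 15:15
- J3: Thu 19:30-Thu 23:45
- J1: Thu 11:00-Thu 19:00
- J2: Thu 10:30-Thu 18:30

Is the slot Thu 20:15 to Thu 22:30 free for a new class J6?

No — it overlaps J3

J2: ends Thu 18:30 at or before J6 starts Thu 20:15 → clear.
J1: ends Thu 19:00 at or before J6 starts Thu 20:15 → clear.
J3: starts Thu 19:30 before J6 ends Thu 22:30, and ends Thu 23:45 after J6 starts Thu 20:15 → overlap.
J5: starts Fri 07:15 at or after J6 ends Thu 22:30 → clear.
J4: starts Fri 07:30 at or after J6 ends Thu 22:30 → clear.
J6 overlaps J3.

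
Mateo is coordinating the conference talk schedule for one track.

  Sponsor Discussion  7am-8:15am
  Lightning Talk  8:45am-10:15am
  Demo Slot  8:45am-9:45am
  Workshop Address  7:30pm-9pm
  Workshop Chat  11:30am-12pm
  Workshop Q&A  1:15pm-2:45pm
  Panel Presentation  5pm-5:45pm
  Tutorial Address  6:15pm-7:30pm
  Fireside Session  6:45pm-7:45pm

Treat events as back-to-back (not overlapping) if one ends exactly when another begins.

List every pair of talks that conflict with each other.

Sorted by start: Sponsor Discussion, Lightning Talk, Demo Slot, Workshop Chat, Workshop Q&A, Panel Presentation, Tutorial Address, Fireside Session, Workshop Address.
Lightning Talk starts after Sponsor Discussion ends; Sponsor Discussion is clear from here.
Demo Slot starts before Lightning Talk ends → Lightning Talk and Demo Slot overlap.
Workshop Chat starts after Lightning Talk ends; Lightning Talk is clear from here.
Workshop Chat starts after Demo Slot ends; Demo Slot is clear from here.
Workshop Q&A starts after Workshop Chat ends; Workshop Chat is clear from here.
Panel Presentation starts after Workshop Q&A ends; Workshop Q&A is clear from here.
Tutorial Address starts after Panel Presentation ends; Panel Presentation is clear from here.
Fireside Session starts before Tutorial Address ends → Tutorial Address and Fireside Session overlap.
Workshop Address starts exactly when Tutorial Address ends (back-to-back, no overlap).
Workshop Address starts before Fireside Session ends → Fireside Session and Workshop Address overlap.

Demo Slot & Lightning Talk, Fireside Session & Tutorial Address, Fireside Session & Workshop Address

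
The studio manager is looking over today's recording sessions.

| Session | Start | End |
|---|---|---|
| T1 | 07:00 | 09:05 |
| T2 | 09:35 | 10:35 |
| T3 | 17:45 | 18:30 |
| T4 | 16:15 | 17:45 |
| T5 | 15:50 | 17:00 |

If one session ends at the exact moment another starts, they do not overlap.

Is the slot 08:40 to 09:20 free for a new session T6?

No — it overlaps T1

T1: starts 07:00 before T6 ends 09:20, and ends 09:05 after T6 starts 08:40 → overlap.
T2: starts 09:35 at or after T6 ends 09:20 → clear.
T5: starts 15:50 at or after T6 ends 09:20 → clear.
T4: starts 16:15 at or after T6 ends 09:20 → clear.
T3: starts 17:45 at or after T6 ends 09:20 → clear.
T6 overlaps T1.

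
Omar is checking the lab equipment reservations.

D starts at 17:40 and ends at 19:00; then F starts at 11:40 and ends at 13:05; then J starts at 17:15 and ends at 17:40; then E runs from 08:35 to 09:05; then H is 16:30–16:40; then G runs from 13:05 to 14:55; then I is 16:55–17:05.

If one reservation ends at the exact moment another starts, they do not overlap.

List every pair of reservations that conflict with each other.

no overlapping pairs

Sorted by start: E, F, G, H, I, J, D.
F starts after E ends; E is clear from here.
G starts exactly when F ends (back-to-back, no overlap); F is clear from here.
H starts after G ends; G is clear from here.
I starts after H ends; H is clear from here.
J starts after I ends; I is clear from here.
D starts exactly when J ends (back-to-back, no overlap).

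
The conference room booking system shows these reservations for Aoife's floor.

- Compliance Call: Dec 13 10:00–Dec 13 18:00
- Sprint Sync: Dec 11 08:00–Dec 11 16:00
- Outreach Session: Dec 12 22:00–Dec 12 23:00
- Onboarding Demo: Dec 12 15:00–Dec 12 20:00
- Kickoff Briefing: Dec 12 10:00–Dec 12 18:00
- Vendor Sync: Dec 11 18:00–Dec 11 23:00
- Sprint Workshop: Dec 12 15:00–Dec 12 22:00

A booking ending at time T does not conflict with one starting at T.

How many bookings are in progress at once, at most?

3

Walk through starts and ends in time order (an end at T is processed before a start at T):
Dec 11 08:00 start Sprint Sync → 1
Dec 11 16:00 end Sprint Sync → 0
Dec 11 18:00 start Vendor Sync → 1
Dec 11 23:00 end Vendor Sync → 0
Dec 12 10:00 start Kickoff Briefing → 1
Dec 12 15:00 start Onboarding Demo → 2
Dec 12 15:00 start Sprint Workshop → 3
Dec 12 18:00 end Kickoff Briefing → 2
Dec 12 20:00 end Onboarding Demo → 1
Dec 12 22:00 end Sprint Workshop → 0
Dec 12 22:00 start Outreach Session → 1
Dec 12 23:00 end Outreach Session → 0
Dec 13 10:00 start Compliance Call → 1
Dec 13 18:00 end Compliance Call → 0
Peak is 3, at Dec 12 15:00 (Kickoff Briefing, Onboarding Demo, Sprint Workshop).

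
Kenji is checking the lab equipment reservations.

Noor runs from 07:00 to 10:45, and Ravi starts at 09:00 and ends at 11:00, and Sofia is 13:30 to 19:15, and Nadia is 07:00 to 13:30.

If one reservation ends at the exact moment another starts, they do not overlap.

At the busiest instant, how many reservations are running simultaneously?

3

Walk through starts and ends in time order (an end at T is processed before a start at T):
07:00 start Nadia → 1
07:00 start Noor → 2
09:00 start Ravi → 3
10:45 end Noor → 2
11:00 end Ravi → 1
13:30 end Nadia → 0
13:30 start Sofia → 1
19:15 end Sofia → 0
Peak is 3, at 09:00 (Nadia, Noor, Ravi).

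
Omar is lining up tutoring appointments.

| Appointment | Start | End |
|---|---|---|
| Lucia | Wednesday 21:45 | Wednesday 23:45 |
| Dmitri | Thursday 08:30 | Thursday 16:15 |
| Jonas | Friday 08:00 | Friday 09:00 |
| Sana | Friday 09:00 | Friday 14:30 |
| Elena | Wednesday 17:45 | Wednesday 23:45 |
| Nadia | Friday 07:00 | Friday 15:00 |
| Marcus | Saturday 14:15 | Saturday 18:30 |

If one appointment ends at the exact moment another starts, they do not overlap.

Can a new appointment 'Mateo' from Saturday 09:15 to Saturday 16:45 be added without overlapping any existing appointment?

No — it overlaps Marcus

Elena: ends Wednesday 23:45 at or before Mateo starts Saturday 09:15 → clear.
Lucia: ends Wednesday 23:45 at or before Mateo starts Saturday 09:15 → clear.
Dmitri: ends Thursday 16:15 at or before Mateo starts Saturday 09:15 → clear.
Nadia: ends Friday 15:00 at or before Mateo starts Saturday 09:15 → clear.
Jonas: ends Friday 09:00 at or before Mateo starts Saturday 09:15 → clear.
Sana: ends Friday 14:30 at or before Mateo starts Saturday 09:15 → clear.
Marcus: starts Saturday 14:15 before Mateo ends Saturday 16:45, and ends Saturday 18:30 after Mateo starts Saturday 09:15 → overlap.
Mateo overlaps Marcus.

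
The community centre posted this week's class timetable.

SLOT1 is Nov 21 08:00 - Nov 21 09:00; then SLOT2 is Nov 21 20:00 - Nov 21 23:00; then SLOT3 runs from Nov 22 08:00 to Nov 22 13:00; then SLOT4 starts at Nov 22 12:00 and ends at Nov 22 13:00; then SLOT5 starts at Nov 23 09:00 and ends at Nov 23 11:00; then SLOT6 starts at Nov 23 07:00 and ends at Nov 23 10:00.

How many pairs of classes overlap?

2

Sorted by start: SLOT1, SLOT2, SLOT3, SLOT4, SLOT6, SLOT5.
SLOT2 starts after SLOT1 ends; SLOT1 is clear from here.
SLOT3 starts after SLOT2 ends; SLOT2 is clear from here.
SLOT4 starts before SLOT3 ends → SLOT3 and SLOT4 overlap.
SLOT6 starts after SLOT3 ends; SLOT3 is clear from here.
SLOT6 starts after SLOT4 ends; SLOT4 is clear from here.
SLOT5 starts before SLOT6 ends → SLOT6 and SLOT5 overlap.
Overlapping pairs: SLOT3 & SLOT4, SLOT5 & SLOT6 — 2 in total.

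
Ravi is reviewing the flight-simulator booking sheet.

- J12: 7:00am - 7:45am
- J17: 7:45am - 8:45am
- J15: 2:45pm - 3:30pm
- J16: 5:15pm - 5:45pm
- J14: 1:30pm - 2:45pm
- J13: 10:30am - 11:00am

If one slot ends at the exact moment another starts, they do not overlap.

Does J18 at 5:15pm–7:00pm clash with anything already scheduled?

Yes — it overlaps J16

J12: ends 7:45am at or before J18 starts 5:15pm → clear.
J17: ends 8:45am at or before J18 starts 5:15pm → clear.
J13: ends 11:00am at or before J18 starts 5:15pm → clear.
J14: ends 2:45pm at or before J18 starts 5:15pm → clear.
J15: ends 3:30pm at or before J18 starts 5:15pm → clear.
J16: starts 5:15pm before J18 ends 7:00pm, and ends 5:45pm after J18 starts 5:15pm → overlap.
J18 overlaps J16.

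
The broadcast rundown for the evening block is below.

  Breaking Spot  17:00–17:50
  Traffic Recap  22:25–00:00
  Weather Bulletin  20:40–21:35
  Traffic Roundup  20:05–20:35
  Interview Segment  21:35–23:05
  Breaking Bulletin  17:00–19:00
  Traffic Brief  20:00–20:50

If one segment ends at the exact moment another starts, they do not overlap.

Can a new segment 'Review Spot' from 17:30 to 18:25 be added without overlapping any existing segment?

No — it overlaps Breaking Bulletin, Breaking Spot

Breaking Bulletin: starts 17:00 before Review Spot ends 18:25, and ends 19:00 after Review Spot starts 17:30 → overlap.
Breaking Spot: starts 17:00 before Review Spot ends 18:25, and ends 17:50 after Review Spot starts 17:30 → overlap.
Traffic Brief: starts 20:00 at or after Review Spot ends 18:25 → clear.
Traffic Roundup: starts 20:05 at or after Review Spot ends 18:25 → clear.
Weather Bulletin: starts 20:40 at or after Review Spot ends 18:25 → clear.
Interview Segment: starts 21:35 at or after Review Spot ends 18:25 → clear.
Traffic Recap: starts 22:25 at or after Review Spot ends 18:25 → clear.
Review Spot overlaps Breaking Bulletin, Breaking Spot.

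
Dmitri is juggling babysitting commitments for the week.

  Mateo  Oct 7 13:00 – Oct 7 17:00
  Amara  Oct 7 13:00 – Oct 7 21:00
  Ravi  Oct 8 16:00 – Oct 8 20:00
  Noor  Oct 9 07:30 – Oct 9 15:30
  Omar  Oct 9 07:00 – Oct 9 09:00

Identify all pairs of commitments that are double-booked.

Sorted by start: Mateo, Amara, Ravi, Omar, Noor.
Amara starts before Mateo ends → Mateo and Amara overlap.
Ravi starts after Mateo ends — done with Mateo.
Ravi starts after Amara ends — done with Amara.
Omar starts after Ravi ends — done with Ravi.
Noor starts before Omar ends → Omar and Noor overlap.

Amara & Mateo, Noor & Omar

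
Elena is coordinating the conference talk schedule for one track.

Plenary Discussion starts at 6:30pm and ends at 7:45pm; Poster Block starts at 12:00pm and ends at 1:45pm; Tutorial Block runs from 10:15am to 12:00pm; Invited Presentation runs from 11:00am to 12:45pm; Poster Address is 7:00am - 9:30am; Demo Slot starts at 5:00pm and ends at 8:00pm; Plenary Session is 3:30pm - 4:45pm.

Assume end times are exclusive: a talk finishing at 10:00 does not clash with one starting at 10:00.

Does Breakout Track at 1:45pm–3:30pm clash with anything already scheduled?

Poster Address: ends 9:30am at or before Breakout Track starts 1:45pm → clear.
Tutorial Block: ends 12:00pm at or before Breakout Track starts 1:45pm → clear.
Invited Presentation: ends 12:45pm at or before Breakout Track starts 1:45pm → clear.
Poster Block: ends 1:45pm at or before Breakout Track starts 1:45pm → clear.
Plenary Session: starts 3:30pm at or after Breakout Track ends 3:30pm → clear.
Demo Slot: starts 5:00pm at or after Breakout Track ends 3:30pm → clear.
Plenary Discussion: starts 6:30pm at or after Breakout Track ends 3:30pm → clear.

No — it doesn't clash with anything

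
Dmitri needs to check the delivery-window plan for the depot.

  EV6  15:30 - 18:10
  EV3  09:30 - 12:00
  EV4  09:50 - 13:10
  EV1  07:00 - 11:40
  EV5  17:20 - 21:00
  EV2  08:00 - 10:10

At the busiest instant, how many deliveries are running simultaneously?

4

Sort all start/end points and keep a running count:
07:00 start EV1 → 1
08:00 start EV2 → 2
09:30 start EV3 → 3
09:50 start EV4 → 4
10:10 end EV2 → 3
11:40 end EV1 → 2
12:00 end EV3 → 1
13:10 end EV4 → 0
15:30 start EV6 → 1
17:20 start EV5 → 2
18:10 end EV6 → 1
21:00 end EV5 → 0
Peak is 4, at 09:50 (EV1, EV2, EV3, EV4).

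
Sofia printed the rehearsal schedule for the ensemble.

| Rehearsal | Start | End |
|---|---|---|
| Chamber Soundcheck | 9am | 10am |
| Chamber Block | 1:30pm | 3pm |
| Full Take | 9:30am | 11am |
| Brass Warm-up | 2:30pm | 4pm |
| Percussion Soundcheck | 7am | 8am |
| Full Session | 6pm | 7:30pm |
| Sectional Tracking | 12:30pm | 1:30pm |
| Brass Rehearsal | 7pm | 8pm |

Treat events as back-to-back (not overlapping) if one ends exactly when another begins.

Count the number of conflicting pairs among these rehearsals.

Check each pair: they overlap iff neither finishes before the other starts.
Sorted by start: Percussion Soundcheck, Chamber Soundcheck, Full Take, Sectional Tracking, Chamber Block, Brass Warm-up, Full Session, Brass Rehearsal.
Chamber Soundcheck starts after Percussion Soundcheck ends, so Percussion Soundcheck has no further overlaps.
Full Take starts before Chamber Soundcheck ends → Chamber Soundcheck and Full Take overlap.
Sectional Tracking starts after Chamber Soundcheck ends, so Chamber Soundcheck has no further overlaps.
Sectional Tracking starts after Full Take ends, so Full Take has no further overlaps.
Chamber Block starts exactly when Sectional Tracking ends (back-to-back, no overlap), so Sectional Tracking has no further overlaps.
Brass Warm-up starts before Chamber Block ends → Chamber Block and Brass Warm-up overlap.
Full Session starts after Chamber Block ends, so Chamber Block has no further overlaps.
Full Session starts after Brass Warm-up ends, so Brass Warm-up has no further overlaps.
Brass Rehearsal starts before Full Session ends → Full Session and Brass Rehearsal overlap.
Overlapping pairs: Brass Rehearsal & Full Session, Brass Warm-up & Chamber Block, Chamber Soundcheck & Full Take — 3 in total.

3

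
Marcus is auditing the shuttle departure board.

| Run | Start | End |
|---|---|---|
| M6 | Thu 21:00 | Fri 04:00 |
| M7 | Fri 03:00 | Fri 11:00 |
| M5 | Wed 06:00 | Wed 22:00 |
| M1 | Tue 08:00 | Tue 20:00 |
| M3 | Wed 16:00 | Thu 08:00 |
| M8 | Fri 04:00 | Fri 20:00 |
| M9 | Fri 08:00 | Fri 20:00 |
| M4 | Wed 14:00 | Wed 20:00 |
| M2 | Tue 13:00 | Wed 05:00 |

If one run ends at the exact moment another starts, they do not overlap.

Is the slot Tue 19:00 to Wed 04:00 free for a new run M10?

M1: starts Tue 08:00 before M10 ends Wed 04:00, and ends Tue 20:00 after M10 starts Tue 19:00 → overlap.
M2: starts Tue 13:00 before M10 ends Wed 04:00, and ends Wed 05:00 after M10 starts Tue 19:00 → overlap.
M5: starts Wed 06:00 at or after M10 ends Wed 04:00 → clear.
M4: starts Wed 14:00 at or after M10 ends Wed 04:00 → clear.
M3: starts Wed 16:00 at or after M10 ends Wed 04:00 → clear.
M6: starts Thu 21:00 at or after M10 ends Wed 04:00 → clear.
M7: starts Fri 03:00 at or after M10 ends Wed 04:00 → clear.
M8: starts Fri 04:00 at or after M10 ends Wed 04:00 → clear.
M9: starts Fri 08:00 at or after M10 ends Wed 04:00 → clear.
M10 overlaps M1, M2.

No — it overlaps M1, M2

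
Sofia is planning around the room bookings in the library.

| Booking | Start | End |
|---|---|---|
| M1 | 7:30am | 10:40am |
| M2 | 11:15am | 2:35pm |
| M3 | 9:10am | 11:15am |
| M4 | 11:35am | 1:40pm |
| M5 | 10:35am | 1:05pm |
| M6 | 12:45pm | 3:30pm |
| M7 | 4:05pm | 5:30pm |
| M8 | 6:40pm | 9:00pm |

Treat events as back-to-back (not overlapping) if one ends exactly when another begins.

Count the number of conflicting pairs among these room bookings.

Check each pair: they overlap iff neither finishes before the other starts.
Sorted by start: M1, M3, M5, M2, M4, M6, M7, M8.
M3 starts before M1 ends → M1 and M3 overlap.
M5 starts before M1 ends → M1 and M5 overlap.
M2 starts after M1 ends, so M1 has no further overlaps.
M5 starts before M3 ends → M3 and M5 overlap.
M2 starts exactly when M3 ends (back-to-back, no overlap), so M3 has no further overlaps.
M2 starts before M5 ends → M5 and M2 overlap.
M4 starts before M5 ends → M5 and M4 overlap.
M6 starts before M5 ends → M5 and M6 overlap.
M7 starts after M5 ends, so M5 has no further overlaps.
M4 starts before M2 ends → M2 and M4 overlap.
M6 starts before M2 ends → M2 and M6 overlap.
M7 starts after M2 ends, so M2 has no further overlaps.
M6 starts before M4 ends → M4 and M6 overlap.
M7 starts after M4 ends, so M4 has no further overlaps.
M7 starts after M6 ends, so M6 has no further overlaps.
M8 starts after M7 ends.
Overlapping pairs: M1 & M3, M1 & M5, M2 & M4, M2 & M5, M2 & M6, M3 & M5, M4 & M5, M4 & M6, M5 & M6 — 9 in total.

9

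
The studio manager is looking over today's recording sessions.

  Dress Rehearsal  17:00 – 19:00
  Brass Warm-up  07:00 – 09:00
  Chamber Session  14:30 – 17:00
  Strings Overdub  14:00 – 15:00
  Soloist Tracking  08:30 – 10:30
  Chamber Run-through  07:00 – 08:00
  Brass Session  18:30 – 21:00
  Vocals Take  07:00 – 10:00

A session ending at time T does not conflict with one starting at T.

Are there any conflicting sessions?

Yes

Two intervals overlap when each starts before the other ends.
Sorted by start: Vocals Take, Chamber Run-through, Brass Warm-up, Soloist Tracking, Strings Overdub, Chamber Session, Dress Rehearsal, Brass Session.
Chamber Run-through starts before Vocals Take ends → Vocals Take and Chamber Run-through overlap.
That's a conflict, so the schedule is not conflict-free.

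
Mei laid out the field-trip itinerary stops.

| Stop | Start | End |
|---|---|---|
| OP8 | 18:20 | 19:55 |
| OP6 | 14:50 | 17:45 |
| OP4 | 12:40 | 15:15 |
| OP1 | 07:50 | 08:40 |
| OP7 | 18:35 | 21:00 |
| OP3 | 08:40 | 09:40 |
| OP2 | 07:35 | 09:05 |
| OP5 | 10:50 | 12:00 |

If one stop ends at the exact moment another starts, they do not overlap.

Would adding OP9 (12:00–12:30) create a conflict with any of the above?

OP2: ends 09:05 at or before OP9 starts 12:00 → clear.
OP1: ends 08:40 at or before OP9 starts 12:00 → clear.
OP3: ends 09:40 at or before OP9 starts 12:00 → clear.
OP5: ends 12:00 at or before OP9 starts 12:00 → clear.
OP4: starts 12:40 at or after OP9 ends 12:30 → clear.
OP6: starts 14:50 at or after OP9 ends 12:30 → clear.
OP8: starts 18:20 at or after OP9 ends 12:30 → clear.
OP7: starts 18:35 at or after OP9 ends 12:30 → clear.

No — it doesn't clash with anything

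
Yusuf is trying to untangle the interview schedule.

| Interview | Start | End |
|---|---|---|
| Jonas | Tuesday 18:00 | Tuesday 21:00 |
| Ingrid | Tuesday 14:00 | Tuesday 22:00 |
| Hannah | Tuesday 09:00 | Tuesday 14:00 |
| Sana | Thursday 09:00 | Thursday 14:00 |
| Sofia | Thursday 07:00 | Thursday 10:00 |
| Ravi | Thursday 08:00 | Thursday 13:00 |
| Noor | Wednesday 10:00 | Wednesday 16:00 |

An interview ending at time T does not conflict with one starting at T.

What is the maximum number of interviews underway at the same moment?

3

Sweep the timeline, counting +1 at each start and −1 at each end (ends before starts at a tie):
Tuesday 09:00 start Hannah → 1
Tuesday 14:00 end Hannah → 0
Tuesday 14:00 start Ingrid → 1
Tuesday 18:00 start Jonas → 2
Tuesday 21:00 end Jonas → 1
Tuesday 22:00 end Ingrid → 0
Wednesday 10:00 start Noor → 1
Wednesday 16:00 end Noor → 0
Thursday 07:00 start Sofia → 1
Thursday 08:00 start Ravi → 2
Thursday 09:00 start Sana → 3
Thursday 10:00 end Sofia → 2
Thursday 13:00 end Ravi → 1
Thursday 14:00 end Sana → 0
Peak is 3, at Thursday 09:00 (Ravi, Sana, Sofia).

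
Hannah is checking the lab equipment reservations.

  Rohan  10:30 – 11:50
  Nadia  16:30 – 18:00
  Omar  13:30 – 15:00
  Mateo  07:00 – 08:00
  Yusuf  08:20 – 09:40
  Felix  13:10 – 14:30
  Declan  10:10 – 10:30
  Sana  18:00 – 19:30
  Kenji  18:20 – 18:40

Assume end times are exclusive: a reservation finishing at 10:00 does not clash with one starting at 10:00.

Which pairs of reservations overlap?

Sorted by start: Mateo, Yusuf, Declan, Rohan, Felix, Omar, Nadia, Sana, Kenji.
Yusuf starts after Mateo ends, so nothing later overlaps Mateo either.
Declan starts after Yusuf ends, so nothing later overlaps Yusuf either.
Rohan starts exactly when Declan ends (back-to-back, no overlap), so nothing later overlaps Declan either.
Felix starts after Rohan ends, so nothing later overlaps Rohan either.
Omar starts before Felix ends → Felix and Omar overlap.
Nadia starts after Felix ends, so nothing later overlaps Felix either.
Nadia starts after Omar ends, so nothing later overlaps Omar either.
Sana starts exactly when Nadia ends (back-to-back, no overlap), so nothing later overlaps Nadia either.
Kenji starts before Sana ends → Sana and Kenji overlap.

Felix & Omar, Kenji & Sana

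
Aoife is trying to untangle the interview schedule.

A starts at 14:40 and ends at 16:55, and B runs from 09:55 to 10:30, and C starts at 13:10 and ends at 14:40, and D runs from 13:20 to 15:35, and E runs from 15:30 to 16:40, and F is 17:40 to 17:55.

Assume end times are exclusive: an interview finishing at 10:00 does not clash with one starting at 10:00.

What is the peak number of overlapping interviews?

Walk through starts and ends in time order (an end at T is processed before a start at T):
09:55 start B → 1
10:30 end B → 0
13:10 start C → 1
13:20 start D → 2
14:40 end C → 1
14:40 start A → 2
15:30 start E → 3
15:35 end D → 2
16:40 end E → 1
16:55 end A → 0
17:40 start F → 1
17:55 end F → 0
Peak is 3, at 15:30 (A, D, E).

3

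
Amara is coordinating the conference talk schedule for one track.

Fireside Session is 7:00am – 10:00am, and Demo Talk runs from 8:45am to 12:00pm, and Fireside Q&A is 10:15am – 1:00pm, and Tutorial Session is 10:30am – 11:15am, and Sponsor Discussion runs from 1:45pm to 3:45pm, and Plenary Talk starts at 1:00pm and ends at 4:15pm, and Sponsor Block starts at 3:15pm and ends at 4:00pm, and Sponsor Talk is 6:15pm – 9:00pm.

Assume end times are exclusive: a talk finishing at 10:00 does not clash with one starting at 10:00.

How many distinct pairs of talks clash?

Check each pair: they overlap iff neither finishes before the other starts.
Sorted by start: Fireside Session, Demo Talk, Fireside Q&A, Tutorial Session, Plenary Talk, Sponsor Discussion, Sponsor Block, Sponsor Talk.
Demo Talk starts before Fireside Session ends → Fireside Session and Demo Talk overlap.
Fireside Q&A starts after Fireside Session ends, so Fireside Session has no further overlaps.
Fireside Q&A starts before Demo Talk ends → Demo Talk and Fireside Q&A overlap.
Tutorial Session starts before Demo Talk ends → Demo Talk and Tutorial Session overlap.
Plenary Talk starts after Demo Talk ends, so Demo Talk has no further overlaps.
Tutorial Session starts before Fireside Q&A ends → Fireside Q&A and Tutorial Session overlap.
Plenary Talk starts exactly when Fireside Q&A ends (back-to-back, no overlap), so Fireside Q&A has no further overlaps.
Plenary Talk starts after Tutorial Session ends, so Tutorial Session has no further overlaps.
Sponsor Discussion starts before Plenary Talk ends → Plenary Talk and Sponsor Discussion overlap.
Sponsor Block starts before Plenary Talk ends → Plenary Talk and Sponsor Block overlap.
Sponsor Talk starts after Plenary Talk ends.
Sponsor Block starts before Sponsor Discussion ends → Sponsor Discussion and Sponsor Block overlap.
Sponsor Talk starts after Sponsor Discussion ends.
Sponsor Talk starts after Sponsor Block ends.
Overlapping pairs: Demo Talk & Fireside Q&A, Demo Talk & Fireside Session, Demo Talk & Tutorial Session, Fireside Q&A & Tutorial Session, Plenary Talk & Sponsor Block, Plenary Talk & Sponsor Discussion, Sponsor Block & Sponsor Discussion — 7 in total.

7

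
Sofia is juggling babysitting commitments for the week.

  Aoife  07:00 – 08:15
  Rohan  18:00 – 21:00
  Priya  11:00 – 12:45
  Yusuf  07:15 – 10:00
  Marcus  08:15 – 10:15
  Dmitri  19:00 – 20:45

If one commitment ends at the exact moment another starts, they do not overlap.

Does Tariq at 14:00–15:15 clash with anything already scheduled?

No — it doesn't clash with anything

Aoife: ends 08:15 at or before Tariq starts 14:00 → clear.
Yusuf: ends 10:00 at or before Tariq starts 14:00 → clear.
Marcus: ends 10:15 at or before Tariq starts 14:00 → clear.
Priya: ends 12:45 at or before Tariq starts 14:00 → clear.
Rohan: starts 18:00 at or after Tariq ends 15:15 → clear.
Dmitri: starts 19:00 at or after Tariq ends 15:15 → clear.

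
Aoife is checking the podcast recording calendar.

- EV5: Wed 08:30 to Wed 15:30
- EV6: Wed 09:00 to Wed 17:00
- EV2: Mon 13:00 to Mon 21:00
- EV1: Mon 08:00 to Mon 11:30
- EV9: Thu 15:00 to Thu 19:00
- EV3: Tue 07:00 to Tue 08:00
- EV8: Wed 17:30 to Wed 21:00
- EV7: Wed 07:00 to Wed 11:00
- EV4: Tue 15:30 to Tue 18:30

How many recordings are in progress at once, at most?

3

Sort all start/end points and keep a running count:
Mon 08:00 start EV1 → 1
Mon 11:30 end EV1 → 0
Mon 13:00 start EV2 → 1
Mon 21:00 end EV2 → 0
Tue 07:00 start EV3 → 1
Tue 08:00 end EV3 → 0
Tue 15:30 start EV4 → 1
Tue 18:30 end EV4 → 0
Wed 07:00 start EV7 → 1
Wed 08:30 start EV5 → 2
Wed 09:00 start EV6 → 3
Wed 11:00 end EV7 → 2
Wed 15:30 end EV5 → 1
Wed 17:00 end EV6 → 0
Wed 17:30 start EV8 → 1
Wed 21:00 end EV8 → 0
Thu 15:00 start EV9 → 1
Thu 19:00 end EV9 → 0
Peak is 3, at Wed 09:00 (EV5, EV6, EV7).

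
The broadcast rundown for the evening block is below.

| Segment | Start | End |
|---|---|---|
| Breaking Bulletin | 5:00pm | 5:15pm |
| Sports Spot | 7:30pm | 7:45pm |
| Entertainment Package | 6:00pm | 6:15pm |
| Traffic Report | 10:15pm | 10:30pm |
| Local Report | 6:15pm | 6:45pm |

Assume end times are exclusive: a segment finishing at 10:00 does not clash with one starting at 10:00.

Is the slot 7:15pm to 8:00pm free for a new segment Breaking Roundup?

No — it overlaps Sports Spot

Breaking Bulletin: ends 5:15pm at or before Breaking Roundup starts 7:15pm → clear.
Entertainment Package: ends 6:15pm at or before Breaking Roundup starts 7:15pm → clear.
Local Report: ends 6:45pm at or before Breaking Roundup starts 7:15pm → clear.
Sports Spot: starts 7:30pm before Breaking Roundup ends 8:00pm, and ends 7:45pm after Breaking Roundup starts 7:15pm → overlap.
Traffic Report: starts 10:15pm at or after Breaking Roundup ends 8:00pm → clear.
Breaking Roundup overlaps Sports Spot.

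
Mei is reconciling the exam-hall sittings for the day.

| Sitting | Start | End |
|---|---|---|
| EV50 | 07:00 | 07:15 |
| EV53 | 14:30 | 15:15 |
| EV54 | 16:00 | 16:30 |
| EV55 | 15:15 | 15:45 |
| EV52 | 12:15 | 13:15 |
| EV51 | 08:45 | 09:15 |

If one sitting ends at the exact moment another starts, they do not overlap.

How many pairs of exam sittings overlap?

0

Sorted by start: EV50, EV51, EV52, EV53, EV55, EV54.
EV51 starts after EV50 ends; EV50 is clear from here.
EV52 starts after EV51 ends; EV51 is clear from here.
EV53 starts after EV52 ends; EV52 is clear from here.
EV55 starts exactly when EV53 ends (back-to-back, no overlap); EV53 is clear from here.
EV54 starts after EV55 ends.
No pair overlaps.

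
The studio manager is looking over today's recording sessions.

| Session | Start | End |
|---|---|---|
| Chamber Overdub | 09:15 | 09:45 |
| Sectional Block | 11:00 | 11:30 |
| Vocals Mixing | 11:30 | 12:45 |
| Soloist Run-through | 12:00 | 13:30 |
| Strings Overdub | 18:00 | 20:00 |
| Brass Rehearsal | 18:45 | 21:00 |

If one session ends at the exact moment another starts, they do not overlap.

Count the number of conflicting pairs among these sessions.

2

Sorted by start: Chamber Overdub, Sectional Block, Vocals Mixing, Soloist Run-through, Strings Overdub, Brass Rehearsal.
Sectional Block starts after Chamber Overdub ends; Chamber Overdub is clear from here.
Vocals Mixing starts exactly when Sectional Block ends (back-to-back, no overlap); Sectional Block is clear from here.
Soloist Run-through starts before Vocals Mixing ends → Vocals Mixing and Soloist Run-through overlap.
Strings Overdub starts after Vocals Mixing ends; Vocals Mixing is clear from here.
Strings Overdub starts after Soloist Run-through ends; Soloist Run-through is clear from here.
Brass Rehearsal starts before Strings Overdub ends → Strings Overdub and Brass Rehearsal overlap.
Overlapping pairs: Brass Rehearsal & Strings Overdub, Soloist Run-through & Vocals Mixing — 2 in total.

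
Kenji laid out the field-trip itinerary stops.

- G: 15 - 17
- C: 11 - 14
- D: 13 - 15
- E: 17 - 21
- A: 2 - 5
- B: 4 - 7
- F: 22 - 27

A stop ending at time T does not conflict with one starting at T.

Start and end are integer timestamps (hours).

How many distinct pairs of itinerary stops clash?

2

Sorted by start: A, B, C, D, G, E, F.
B starts before A ends → A and B overlap.
C starts after A ends; A is clear from here.
C starts after B ends; B is clear from here.
D starts before C ends → C and D overlap.
G starts after C ends; C is clear from here.
G starts exactly when D ends (back-to-back, no overlap); D is clear from here.
E starts exactly when G ends (back-to-back, no overlap); G is clear from here.
F starts after E ends.
Overlapping pairs: A & B, C & D — 2 in total.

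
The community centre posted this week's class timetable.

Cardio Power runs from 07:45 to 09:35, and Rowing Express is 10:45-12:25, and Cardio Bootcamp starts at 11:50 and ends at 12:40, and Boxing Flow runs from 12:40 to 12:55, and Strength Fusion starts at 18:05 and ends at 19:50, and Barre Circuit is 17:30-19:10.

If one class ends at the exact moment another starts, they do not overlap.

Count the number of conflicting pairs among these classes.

Sorted by start: Cardio Power, Rowing Express, Cardio Bootcamp, Boxing Flow, Barre Circuit, Strength Fusion.
Rowing Express starts after Cardio Power ends; Cardio Power is clear from here.
Cardio Bootcamp starts before Rowing Express ends → Rowing Express and Cardio Bootcamp overlap.
Boxing Flow starts after Rowing Express ends; Rowing Express is clear from here.
Boxing Flow starts exactly when Cardio Bootcamp ends (back-to-back, no overlap); Cardio Bootcamp is clear from here.
Barre Circuit starts after Boxing Flow ends; Boxing Flow is clear from here.
Strength Fusion starts before Barre Circuit ends → Barre Circuit and Strength Fusion overlap.
Overlapping pairs: Barre Circuit & Strength Fusion, Cardio Bootcamp & Rowing Express — 2 in total.

2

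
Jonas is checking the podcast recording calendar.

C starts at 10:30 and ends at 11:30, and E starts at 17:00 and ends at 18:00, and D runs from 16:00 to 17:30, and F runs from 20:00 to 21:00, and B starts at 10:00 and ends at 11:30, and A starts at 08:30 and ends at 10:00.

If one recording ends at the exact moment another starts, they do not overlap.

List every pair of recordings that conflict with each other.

Two intervals overlap when each starts before the other ends.
Sorted by start: A, B, C, D, E, F.
B starts exactly when A ends (back-to-back, no overlap), so nothing later overlaps A either.
C starts before B ends → B and C overlap.
D starts after B ends, so nothing later overlaps B either.
D starts after C ends, so nothing later overlaps C either.
E starts before D ends → D and E overlap.
F starts after D ends.
F starts after E ends.

B & C, D & E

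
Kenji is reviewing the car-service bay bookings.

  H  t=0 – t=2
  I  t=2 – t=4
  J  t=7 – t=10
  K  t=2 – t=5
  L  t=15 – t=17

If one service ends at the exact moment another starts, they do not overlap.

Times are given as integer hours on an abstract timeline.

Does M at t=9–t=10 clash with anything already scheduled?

Yes — it overlaps J

H: ends t=2 at or before M starts t=9 → clear.
I: ends t=4 at or before M starts t=9 → clear.
K: ends t=5 at or before M starts t=9 → clear.
J: starts t=7 before M ends t=10, and ends t=10 after M starts t=9 → overlap.
L: starts t=15 at or after M ends t=10 → clear.
M overlaps J.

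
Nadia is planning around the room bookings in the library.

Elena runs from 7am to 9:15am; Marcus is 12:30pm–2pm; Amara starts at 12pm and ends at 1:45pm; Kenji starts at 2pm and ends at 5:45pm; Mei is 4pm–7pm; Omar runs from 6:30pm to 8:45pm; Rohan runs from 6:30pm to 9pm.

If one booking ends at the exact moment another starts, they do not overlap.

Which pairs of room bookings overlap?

Amara & Marcus, Kenji & Mei, Mei & Omar, Mei & Rohan, Omar & Rohan

Check each pair: they overlap iff neither finishes before the other starts.
Sorted by start: Elena, Amara, Marcus, Kenji, Mei, Omar, Rohan.
Amara starts after Elena ends, so nothing later overlaps Elena either.
Marcus starts before Amara ends → Amara and Marcus overlap.
Kenji starts after Amara ends, so nothing later overlaps Amara either.
Kenji starts exactly when Marcus ends (back-to-back, no overlap), so nothing later overlaps Marcus either.
Mei starts before Kenji ends → Kenji and Mei overlap.
Omar starts after Kenji ends, so nothing later overlaps Kenji either.
Omar starts before Mei ends → Mei and Omar overlap.
Rohan starts before Mei ends → Mei and Rohan overlap.
Rohan starts before Omar ends → Omar and Rohan overlap.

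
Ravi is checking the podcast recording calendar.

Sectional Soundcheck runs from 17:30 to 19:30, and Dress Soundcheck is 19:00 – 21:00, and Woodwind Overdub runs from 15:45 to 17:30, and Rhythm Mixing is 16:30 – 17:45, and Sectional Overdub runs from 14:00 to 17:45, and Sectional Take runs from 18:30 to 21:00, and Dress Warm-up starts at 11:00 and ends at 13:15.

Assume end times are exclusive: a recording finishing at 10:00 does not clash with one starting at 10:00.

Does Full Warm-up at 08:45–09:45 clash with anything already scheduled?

Dress Warm-up: starts 11:00 at or after Full Warm-up ends 09:45 → clear.
Sectional Overdub: starts 14:00 at or after Full Warm-up ends 09:45 → clear.
Woodwind Overdub: starts 15:45 at or after Full Warm-up ends 09:45 → clear.
Rhythm Mixing: starts 16:30 at or after Full Warm-up ends 09:45 → clear.
Sectional Soundcheck: starts 17:30 at or after Full Warm-up ends 09:45 → clear.
Sectional Take: starts 18:30 at or after Full Warm-up ends 09:45 → clear.
Dress Soundcheck: starts 19:00 at or after Full Warm-up ends 09:45 → clear.

No — it doesn't clash with anything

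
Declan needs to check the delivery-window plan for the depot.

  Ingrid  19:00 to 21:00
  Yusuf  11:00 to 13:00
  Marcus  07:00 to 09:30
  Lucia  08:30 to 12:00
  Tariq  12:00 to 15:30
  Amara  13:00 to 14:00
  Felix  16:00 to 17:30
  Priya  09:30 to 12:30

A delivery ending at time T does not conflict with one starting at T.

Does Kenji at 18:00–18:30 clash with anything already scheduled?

No — it doesn't clash with anything

Marcus: ends 09:30 at or before Kenji starts 18:00 → clear.
Lucia: ends 12:00 at or before Kenji starts 18:00 → clear.
Priya: ends 12:30 at or before Kenji starts 18:00 → clear.
Yusuf: ends 13:00 at or before Kenji starts 18:00 → clear.
Tariq: ends 15:30 at or before Kenji starts 18:00 → clear.
Amara: ends 14:00 at or before Kenji starts 18:00 → clear.
Felix: ends 17:30 at or before Kenji starts 18:00 → clear.
Ingrid: starts 19:00 at or after Kenji ends 18:30 → clear.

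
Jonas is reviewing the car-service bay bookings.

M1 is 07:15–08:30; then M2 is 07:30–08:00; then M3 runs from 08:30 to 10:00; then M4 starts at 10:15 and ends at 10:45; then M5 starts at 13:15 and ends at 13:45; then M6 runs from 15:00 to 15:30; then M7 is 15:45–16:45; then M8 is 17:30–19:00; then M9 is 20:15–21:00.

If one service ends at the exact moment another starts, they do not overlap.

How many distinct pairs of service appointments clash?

Sorted by start: M1, M2, M3, M4, M5, M6, M7, M8, M9.
M2 starts before M1 ends → M1 and M2 overlap.
M3 starts exactly when M1 ends (back-to-back, no overlap) — done with M1.
M3 starts after M2 ends — done with M2.
M4 starts after M3 ends — done with M3.
M5 starts after M4 ends — done with M4.
M6 starts after M5 ends — done with M5.
M7 starts after M6 ends — done with M6.
M8 starts after M7 ends — done with M7.
M9 starts after M8 ends.
Overlapping pairs: M1 & M2 — 1 in total.

1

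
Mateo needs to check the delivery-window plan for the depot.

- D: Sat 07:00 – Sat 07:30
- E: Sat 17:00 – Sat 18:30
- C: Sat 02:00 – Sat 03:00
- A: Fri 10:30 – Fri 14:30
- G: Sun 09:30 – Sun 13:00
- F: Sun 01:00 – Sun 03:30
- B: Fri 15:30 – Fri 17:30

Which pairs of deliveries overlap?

Sorted by start: A, B, C, D, E, F, G.
B starts after A ends; A is clear from here.
C starts after B ends; B is clear from here.
D starts after C ends; C is clear from here.
E starts after D ends; D is clear from here.
F starts after E ends; E is clear from here.
G starts after F ends.

none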